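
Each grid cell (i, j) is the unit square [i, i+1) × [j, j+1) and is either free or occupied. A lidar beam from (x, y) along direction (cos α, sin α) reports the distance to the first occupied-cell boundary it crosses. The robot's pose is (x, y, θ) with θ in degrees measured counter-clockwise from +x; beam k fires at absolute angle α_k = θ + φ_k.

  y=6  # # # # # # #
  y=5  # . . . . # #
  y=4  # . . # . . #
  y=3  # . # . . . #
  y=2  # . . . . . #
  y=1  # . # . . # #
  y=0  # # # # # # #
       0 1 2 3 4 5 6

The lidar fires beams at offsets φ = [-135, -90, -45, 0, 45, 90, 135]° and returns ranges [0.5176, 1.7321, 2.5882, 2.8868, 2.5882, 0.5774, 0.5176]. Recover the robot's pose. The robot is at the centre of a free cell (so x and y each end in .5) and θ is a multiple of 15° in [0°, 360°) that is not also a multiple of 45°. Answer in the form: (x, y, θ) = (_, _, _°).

The pose lattice has 20·16 = 320 candidates. Test each by forward raycasting.
  (1.5, 5.5, 300°): beam 2 = 0.5774 ≠ 1.7321 ✗
  (2.5, 2.5, 150°): beam 1 = 3.6235 ≠ 0.5176 ✗
  (1.5, 5.5, 345°): beam 1 = 0.5774 ≠ 0.5176 ✗
  …
  (3.5, 3.5, 330°): r_1=0.5176, r_2=1.7321, r_3=2.5882, r_4=2.8868, r_5=2.5882, r_6=0.5774, r_7=0.5176 — all match ✓
Only this pose fits every beam.

(x, y, θ) = (3.5, 3.5, 330°)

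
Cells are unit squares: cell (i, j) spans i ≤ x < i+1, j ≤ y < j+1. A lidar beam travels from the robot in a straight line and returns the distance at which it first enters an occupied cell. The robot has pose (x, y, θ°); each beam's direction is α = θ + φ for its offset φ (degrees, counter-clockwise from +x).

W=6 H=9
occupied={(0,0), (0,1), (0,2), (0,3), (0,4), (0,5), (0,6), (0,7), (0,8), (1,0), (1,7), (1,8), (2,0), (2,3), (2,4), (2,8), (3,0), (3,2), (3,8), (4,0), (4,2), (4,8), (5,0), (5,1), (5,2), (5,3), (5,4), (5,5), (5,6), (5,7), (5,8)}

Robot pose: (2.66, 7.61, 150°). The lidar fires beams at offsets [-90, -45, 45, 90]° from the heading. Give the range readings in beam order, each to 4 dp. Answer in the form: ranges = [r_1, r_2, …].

ranges = [0.4503, 0.4038, 0.6833, 3.3200]

beam 1: φ=-90°, α=60°
  d=(0.5000,0.8660)  start (2,7)  tX=0.6800 tY=0.4503  stride 1/|dx|=2.0000 1/|dy|=1.1547
    cross y-line → (2,8), t=0.4503 (wall)
  → r_1 = 0.4503
beam 2: φ=-45°, α=105°
  d=(-0.2588,0.9659)  start (2,7)  tX=2.5500 tY=0.4038  stride 1/|dx|=3.8637 1/|dy|=1.0353
    cross y-line → (2,8), t=0.4038 (wall)
  → r_2 = 0.4038
beam 3: φ=45°, α=195°
  d=(-0.9659,-0.2588)  start (2,7)  tX=0.6833 tY=2.3569  stride 1/|dx|=1.0353 1/|dy|=3.8637
    cross x-line → (1,7), t=0.6833 (wall)
  → r_3 = 0.6833
beam 4: φ=90°, α=240°
  d=(-0.5000,-0.8660)  start (2,7)  tX=1.3200 tY=0.7044  stride 1/|dx|=2.0000 1/|dy|=1.1547
    cross y-line → (2,6), t=0.7044
    cross x-line → (1,6), t=1.3200
    cross y-line → (1,5), t=1.8591
    cross y-line → (1,4), t=3.0138
    cross x-line → (0,4), t=3.3200 (wall)
  → r_4 = 3.3200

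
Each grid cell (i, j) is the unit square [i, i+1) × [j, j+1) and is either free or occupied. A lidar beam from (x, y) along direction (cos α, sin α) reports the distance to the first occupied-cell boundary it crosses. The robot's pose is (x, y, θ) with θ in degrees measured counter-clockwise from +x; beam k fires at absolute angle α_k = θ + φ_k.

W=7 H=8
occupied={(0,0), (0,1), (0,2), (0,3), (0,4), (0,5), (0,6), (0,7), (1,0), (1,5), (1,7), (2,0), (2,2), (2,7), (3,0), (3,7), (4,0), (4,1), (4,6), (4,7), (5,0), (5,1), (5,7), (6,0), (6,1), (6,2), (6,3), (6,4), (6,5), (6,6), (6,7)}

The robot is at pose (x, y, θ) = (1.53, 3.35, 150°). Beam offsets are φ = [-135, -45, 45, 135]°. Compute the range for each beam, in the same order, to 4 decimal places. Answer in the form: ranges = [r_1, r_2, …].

beam 1: φ=-135°, α=15°
  cosα=0.9659 sinα=0.2588 | (1,3) | tMaxX 0.4866 tMaxY 2.5114 | tΔX 1.0353 tΔY 3.8637
    t=0.4866 [x] (2,3)
    t=1.5219 [x] (3,3)
    t=2.5114 [y] (3,4)
    t=2.5571 [x] (4,4)
    t=3.5924 [x] (5,4)
    t=4.6277 [x] (6,4) — stop
  → r_1 = 4.6277
beam 2: φ=-45°, α=105°
  cosα=-0.2588 sinα=0.9659 | (1,3) | tMaxX 2.0478 tMaxY 0.6729 | tΔX 3.8637 tΔY 1.0353
    t=0.6729 [y] (1,4)
    t=1.7082 [y] (1,5) — stop
  → r_2 = 1.7082
beam 3: φ=45°, α=195°
  cosα=-0.9659 sinα=-0.2588 | (1,3) | tMaxX 0.5487 tMaxY 1.3523 | tΔX 1.0353 tΔY 3.8637
    t=0.5487 [x] (0,3) — stop
  → r_3 = 0.5487
beam 4: φ=135°, α=285°
  cosα=0.2588 sinα=-0.9659 | (1,3) | tMaxX 1.8159 tMaxY 0.3623 | tΔX 3.8637 tΔY 1.0353
    t=0.3623 [y] (1,2)
    t=1.3976 [y] (1,1)
    t=1.8159 [x] (2,1)
    t=2.4329 [y] (2,0) — stop
  → r_4 = 2.4329

ranges = [4.6277, 1.7082, 0.5487, 2.4329]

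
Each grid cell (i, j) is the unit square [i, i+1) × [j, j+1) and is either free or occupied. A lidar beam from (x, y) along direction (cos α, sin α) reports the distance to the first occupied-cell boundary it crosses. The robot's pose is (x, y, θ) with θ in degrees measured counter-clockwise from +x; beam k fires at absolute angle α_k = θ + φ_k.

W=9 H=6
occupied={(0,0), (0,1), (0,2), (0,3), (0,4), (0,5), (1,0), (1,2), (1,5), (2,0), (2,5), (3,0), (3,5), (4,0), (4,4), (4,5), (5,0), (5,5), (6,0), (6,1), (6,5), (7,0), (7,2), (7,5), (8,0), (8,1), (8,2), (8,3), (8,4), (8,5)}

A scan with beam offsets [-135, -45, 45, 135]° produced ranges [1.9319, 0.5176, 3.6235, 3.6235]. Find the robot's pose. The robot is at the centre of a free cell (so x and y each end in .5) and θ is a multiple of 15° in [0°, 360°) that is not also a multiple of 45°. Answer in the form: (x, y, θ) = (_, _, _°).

Candidates: 24 free-cell centres × 16 headings = 384 poses. Raycast each; keep the one whose scan matches to 4 dp.
  (5.5, 2.5, 285°): beam 1 = 5.0000 ≠ 1.9319 ✗
  (2.5, 3.5, 240°): beam 1 = 1.5529 ≠ 1.9319 ✗
  (5.5, 1.5, 300°): beam 1 = 3.6235 ≠ 1.9319 ✗
  (4.5, 3.5, 300°): beam 1 = 3.6235 ≠ 1.9319 ✗
  …
  (3.5, 1.5, 330°): r_1=1.9319, r_2=0.5176, r_3=3.6235, r_4=3.6235 — all match ✓
Unique over the lattice → pose = (3.5, 1.5, 330°).

(x, y, θ) = (3.5, 1.5, 330°)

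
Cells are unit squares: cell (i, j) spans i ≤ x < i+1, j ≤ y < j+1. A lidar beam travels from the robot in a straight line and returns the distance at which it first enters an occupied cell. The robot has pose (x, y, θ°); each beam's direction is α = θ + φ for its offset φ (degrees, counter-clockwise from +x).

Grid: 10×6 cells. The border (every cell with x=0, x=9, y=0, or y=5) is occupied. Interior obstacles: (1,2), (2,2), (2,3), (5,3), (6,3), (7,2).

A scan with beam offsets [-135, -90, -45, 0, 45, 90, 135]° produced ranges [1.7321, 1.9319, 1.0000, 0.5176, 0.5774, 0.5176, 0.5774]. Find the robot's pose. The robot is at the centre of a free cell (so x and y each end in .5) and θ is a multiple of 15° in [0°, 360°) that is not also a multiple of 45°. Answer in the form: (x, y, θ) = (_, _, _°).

Enumerate (i+0.5, j+0.5, θ) over the 26 free cells and 16 admissible headings. For each, cast all 7 beams and compare to the given ranges.
  (5.5, 4.5, 195°): beam 1 = 0.5774 ≠ 1.7321 ✗
  (3.5, 4.5, 285°): beam 1 = 1.0000 ≠ 1.7321 ✗
  (7.5, 4.5, 120°): beam 1 = 1.5529 ≠ 1.7321 ✗
  (6.5, 1.5, 210°): beam 1 = 1.5529 ≠ 1.7321 ✗
  …
  (8.5, 4.5, 345°): r_1=1.7321, r_2=1.9319, r_3=1.0000, r_4=0.5176, r_5=0.5774, r_6=0.5176, r_7=0.5774 — all match ✓
Unique over the lattice → pose = (8.5, 4.5, 345°).

(x, y, θ) = (8.5, 4.5, 345°)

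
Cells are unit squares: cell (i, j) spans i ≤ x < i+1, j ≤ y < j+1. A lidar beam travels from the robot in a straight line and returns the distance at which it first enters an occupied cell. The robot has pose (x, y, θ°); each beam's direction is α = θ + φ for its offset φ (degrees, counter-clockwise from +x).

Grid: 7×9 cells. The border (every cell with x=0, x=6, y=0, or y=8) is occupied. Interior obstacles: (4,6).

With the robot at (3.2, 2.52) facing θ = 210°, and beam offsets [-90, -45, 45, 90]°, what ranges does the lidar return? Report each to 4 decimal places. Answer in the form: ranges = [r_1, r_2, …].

beam 1: φ=-90°, α=120°
  d=(-0.5000,0.8660)  start (3,2)  tX=0.4000 tY=0.5543  stride 1/|dx|=2.0000 1/|dy|=1.1547
    cross x-line → (2,2), t=0.4000
    cross y-line → (2,3), t=0.5543
    cross y-line → (2,4), t=1.7090
    cross x-line → (1,4), t=2.4000
    cross y-line → (1,5), t=2.8637
    cross y-line → (1,6), t=4.0184
    cross x-line → (0,6), t=4.4000 (wall)
  → r_1 = 4.4000
beam 2: φ=-45°, α=165°
  d=(-0.9659,0.2588)  start (3,2)  tX=0.2071 tY=1.8546  stride 1/|dx|=1.0353 1/|dy|=3.8637
    cross x-line → (2,2), t=0.2071
    cross x-line → (1,2), t=1.2423
    cross y-line → (1,3), t=1.8546
    cross x-line → (0,3), t=2.2776 (wall)
  → r_2 = 2.2776
beam 3: φ=45°, α=255°
  d=(-0.2588,-0.9659)  start (3,2)  tX=0.7727 tY=0.5383  stride 1/|dx|=3.8637 1/|dy|=1.0353
    cross y-line → (3,1), t=0.5383
    cross x-line → (2,1), t=0.7727
    cross y-line → (2,0), t=1.5736 (wall)
  → r_3 = 1.5736
beam 4: φ=90°, α=300°
  d=(0.5000,-0.8660)  start (3,2)  tX=1.6000 tY=0.6004  stride 1/|dx|=2.0000 1/|dy|=1.1547
    cross y-line → (3,1), t=0.6004
    cross x-line → (4,1), t=1.6000
    cross y-line → (4,0), t=1.7551 (wall)
  → r_4 = 1.7551

ranges = [4.4000, 2.2776, 1.5736, 1.7551]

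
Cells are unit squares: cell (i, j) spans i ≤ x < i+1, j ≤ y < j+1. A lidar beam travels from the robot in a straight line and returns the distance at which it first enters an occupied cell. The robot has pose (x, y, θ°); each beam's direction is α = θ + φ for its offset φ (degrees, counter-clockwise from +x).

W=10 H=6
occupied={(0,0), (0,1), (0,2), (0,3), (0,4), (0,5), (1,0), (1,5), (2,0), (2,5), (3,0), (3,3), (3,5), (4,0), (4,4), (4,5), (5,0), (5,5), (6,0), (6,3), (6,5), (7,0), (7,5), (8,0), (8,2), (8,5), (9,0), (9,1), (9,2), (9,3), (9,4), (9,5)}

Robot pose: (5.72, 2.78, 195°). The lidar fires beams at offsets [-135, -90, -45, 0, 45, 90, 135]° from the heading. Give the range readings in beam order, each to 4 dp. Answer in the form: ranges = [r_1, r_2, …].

ranges = [0.5600, 2.2983, 1.9861, 4.8865, 2.0554, 1.8428, 3.5600]

beam 1: φ=-135°, α=60°
  dir = (cos 60°, sin 60°) = (0.5000, 0.8660); from cell (5,2)
  next x-line at t=0.5600, next y-line at t=0.2540; Δt_x=2.0000, Δt_y=1.1547
    y: enter (5,3) at t=0.2540
    x: enter (6,3) at t=0.5600 ← occupied
  → r_1 = 0.5600
beam 2: φ=-90°, α=105°
  dir = (cos 105°, sin 105°) = (-0.2588, 0.9659); from cell (5,2)
  next x-line at t=2.7819, next y-line at t=0.2278; Δt_x=3.8637, Δt_y=1.0353
    y: enter (5,3) at t=0.2278
    y: enter (5,4) at t=1.2630
    y: enter (5,5) at t=2.2983 ← occupied
  → r_2 = 2.2983
beam 3: φ=-45°, α=150°
  dir = (cos 150°, sin 150°) = (-0.8660, 0.5000); from cell (5,2)
  next x-line at t=0.8314, next y-line at t=0.4400; Δt_x=1.1547, Δt_y=2.0000
    y: enter (5,3) at t=0.4400
    x: enter (4,3) at t=0.8314
    x: enter (3,3) at t=1.9861 ← occupied
  → r_3 = 1.9861
beam 4: φ=0°, α=195°
  dir = (cos 195°, sin 195°) = (-0.9659, -0.2588); from cell (5,2)
  next x-line at t=0.7454, next y-line at t=3.0137; Δt_x=1.0353, Δt_y=3.8637
    x: enter (4,2) at t=0.7454
    x: enter (3,2) at t=1.7807
    x: enter (2,2) at t=2.8160
    y: enter (2,1) at t=3.0137
    x: enter (1,1) at t=3.8512
    x: enter (0,1) at t=4.8865 ← occupied
  → r_4 = 4.8865
beam 5: φ=45°, α=240°
  dir = (cos 240°, sin 240°) = (-0.5000, -0.8660); from cell (5,2)
  next x-line at t=1.4400, next y-line at t=0.9007; Δt_x=2.0000, Δt_y=1.1547
    y: enter (5,1) at t=0.9007
    x: enter (4,1) at t=1.4400
    y: enter (4,0) at t=2.0554 ← occupied
  → r_5 = 2.0554
beam 6: φ=90°, α=285°
  dir = (cos 285°, sin 285°) = (0.2588, -0.9659); from cell (5,2)
  next x-line at t=1.0818, next y-line at t=0.8075; Δt_x=3.8637, Δt_y=1.0353
    y: enter (5,1) at t=0.8075
    x: enter (6,1) at t=1.0818
    y: enter (6,0) at t=1.8428 ← occupied
  → r_6 = 1.8428
beam 7: φ=135°, α=330°
  dir = (cos 330°, sin 330°) = (0.8660, -0.5000); from cell (5,2)
  next x-line at t=0.3233, next y-line at t=1.5600; Δt_x=1.1547, Δt_y=2.0000
    x: enter (6,2) at t=0.3233
    x: enter (7,2) at t=1.4780
    y: enter (7,1) at t=1.5600
    x: enter (8,1) at t=2.6327
    y: enter (8,0) at t=3.5600 ← occupied
  → r_7 = 3.5600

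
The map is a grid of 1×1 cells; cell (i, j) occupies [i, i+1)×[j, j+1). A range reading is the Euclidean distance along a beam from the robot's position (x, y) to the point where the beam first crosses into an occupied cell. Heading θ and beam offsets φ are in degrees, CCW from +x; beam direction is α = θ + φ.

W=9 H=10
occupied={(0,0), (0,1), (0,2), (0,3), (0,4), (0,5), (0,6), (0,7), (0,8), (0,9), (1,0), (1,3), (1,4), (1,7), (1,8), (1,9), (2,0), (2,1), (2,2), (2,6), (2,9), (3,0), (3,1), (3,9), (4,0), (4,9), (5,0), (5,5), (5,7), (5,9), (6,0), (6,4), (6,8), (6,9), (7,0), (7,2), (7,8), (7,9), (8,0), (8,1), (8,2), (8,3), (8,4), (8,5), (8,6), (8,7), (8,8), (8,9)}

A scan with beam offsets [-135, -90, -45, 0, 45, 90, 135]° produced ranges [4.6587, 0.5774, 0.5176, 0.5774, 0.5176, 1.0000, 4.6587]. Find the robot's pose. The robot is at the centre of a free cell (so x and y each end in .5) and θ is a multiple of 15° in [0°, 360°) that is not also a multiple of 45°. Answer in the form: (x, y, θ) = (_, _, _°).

(x, y, θ) = (7.5, 3.5, 330°)

The pose lattice has 42·16 = 672 candidates. Test each by forward raycasting.
  (4.5, 1.5, 210°): beam 1 = 3.6235 ≠ 4.6587 ✗
  (1.5, 2.5, 285°): beam 1 = 0.5774 ≠ 4.6587 ✗
  (6.5, 7.5, 60°): beam 2 = 1.7321 ≠ 0.5774 ✗
  …
  (7.5, 3.5, 330°): r_1=4.6587, r_2=0.5774, r_3=0.5176, r_4=0.5774, r_5=0.5176, r_6=1.0000, r_7=4.6587 — all match ✓
No second candidate reproduces the full scan.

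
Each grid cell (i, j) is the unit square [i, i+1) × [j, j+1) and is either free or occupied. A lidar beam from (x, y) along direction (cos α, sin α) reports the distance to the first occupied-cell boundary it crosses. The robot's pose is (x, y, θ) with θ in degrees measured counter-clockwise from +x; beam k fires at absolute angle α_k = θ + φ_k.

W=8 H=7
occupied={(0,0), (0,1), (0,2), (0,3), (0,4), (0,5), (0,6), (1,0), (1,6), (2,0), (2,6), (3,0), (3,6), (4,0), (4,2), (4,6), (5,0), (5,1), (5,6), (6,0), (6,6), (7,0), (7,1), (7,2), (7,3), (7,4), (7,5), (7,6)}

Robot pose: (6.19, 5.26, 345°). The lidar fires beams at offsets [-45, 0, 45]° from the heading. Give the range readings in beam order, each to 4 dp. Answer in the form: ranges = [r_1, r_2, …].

ranges = [1.6200, 0.8386, 0.9353]

beam 1: φ=-45°, α=300°
  cosα=0.5000 sinα=-0.8660 | (6,5) | tMaxX 1.6200 tMaxY 0.3002 | tΔX 2.0000 tΔY 1.1547
    t=0.3002 [y] (6,4)
    t=1.4549 [y] (6,3)
    t=1.6200 [x] (7,3) — stop
  → r_1 = 1.6200
beam 2: φ=0°, α=345°
  cosα=0.9659 sinα=-0.2588 | (6,5) | tMaxX 0.8386 tMaxY 1.0046 | tΔX 1.0353 tΔY 3.8637
    t=0.8386 [x] (7,5) — stop
  → r_2 = 0.8386
beam 3: φ=45°, α=30°
  cosα=0.8660 sinα=0.5000 | (6,5) | tMaxX 0.9353 tMaxY 1.4800 | tΔX 1.1547 tΔY 2.0000
    t=0.9353 [x] (7,5) — stop
  → r_3 = 0.9353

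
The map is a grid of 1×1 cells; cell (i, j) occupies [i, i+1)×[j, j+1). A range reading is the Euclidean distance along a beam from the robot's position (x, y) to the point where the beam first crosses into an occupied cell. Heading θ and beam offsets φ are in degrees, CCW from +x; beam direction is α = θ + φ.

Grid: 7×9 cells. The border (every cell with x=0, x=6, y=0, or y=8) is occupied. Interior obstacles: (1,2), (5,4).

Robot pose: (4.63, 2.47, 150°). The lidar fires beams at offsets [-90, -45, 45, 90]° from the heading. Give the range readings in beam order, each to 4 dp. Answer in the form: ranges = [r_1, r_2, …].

ranges = [1.7667, 5.7251, 3.7581, 1.6974]

beam 1: φ=-90°, α=60°
  d=(0.5000,0.8660)  start (4,2)  tX=0.7400 tY=0.6120  stride 1/|dx|=2.0000 1/|dy|=1.1547
    cross y-line → (4,3), t=0.6120
    cross x-line → (5,3), t=0.7400
    cross y-line → (5,4), t=1.7667 (wall)
  → r_1 = 1.7667
beam 2: φ=-45°, α=105°
  d=(-0.2588,0.9659)  start (4,2)  tX=2.4341 tY=0.5487  stride 1/|dx|=3.8637 1/|dy|=1.0353
    cross y-line → (4,3), t=0.5487
    cross y-line → (4,4), t=1.5840
    cross x-line → (3,4), t=2.4341
    cross y-line → (3,5), t=2.6192
    cross y-line → (3,6), t=3.6545
    cross y-line → (3,7), t=4.6898
    cross y-line → (3,8), t=5.7251 (wall)
  → r_2 = 5.7251
beam 3: φ=45°, α=195°
  d=(-0.9659,-0.2588)  start (4,2)  tX=0.6522 tY=1.8159  stride 1/|dx|=1.0353 1/|dy|=3.8637
    cross x-line → (3,2), t=0.6522
    cross x-line → (2,2), t=1.6875
    cross y-line → (2,1), t=1.8159
    cross x-line → (1,1), t=2.7228
    cross x-line → (0,1), t=3.7581 (wall)
  → r_3 = 3.7581
beam 4: φ=90°, α=240°
  d=(-0.5000,-0.8660)  start (4,2)  tX=1.2600 tY=0.5427  stride 1/|dx|=2.0000 1/|dy|=1.1547
    cross y-line → (4,1), t=0.5427
    cross x-line → (3,1), t=1.2600
    cross y-line → (3,0), t=1.6974 (wall)
  → r_4 = 1.6974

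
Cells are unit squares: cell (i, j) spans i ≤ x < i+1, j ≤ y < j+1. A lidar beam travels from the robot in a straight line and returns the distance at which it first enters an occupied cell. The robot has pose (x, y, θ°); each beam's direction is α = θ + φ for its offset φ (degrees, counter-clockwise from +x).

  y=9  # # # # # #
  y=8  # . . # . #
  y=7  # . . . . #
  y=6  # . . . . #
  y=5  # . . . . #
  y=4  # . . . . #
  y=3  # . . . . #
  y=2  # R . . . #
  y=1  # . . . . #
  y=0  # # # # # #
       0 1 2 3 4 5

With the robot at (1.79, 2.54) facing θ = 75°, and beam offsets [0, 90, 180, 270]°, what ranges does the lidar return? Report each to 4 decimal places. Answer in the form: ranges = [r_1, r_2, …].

ranges = [5.6526, 0.8179, 1.5943, 3.3232]

beam 1: φ=0°, α=75°
  d=(0.2588,0.9659)  start (1,2)  tX=0.8114 tY=0.4762  stride 1/|dx|=3.8637 1/|dy|=1.0353
    cross y-line → (1,3), t=0.4762
    cross x-line → (2,3), t=0.8114
    cross y-line → (2,4), t=1.5115
    cross y-line → (2,5), t=2.5468
    cross y-line → (2,6), t=3.5821
    cross y-line → (2,7), t=4.6173
    cross x-line → (3,7), t=4.6751
    cross y-line → (3,8), t=5.6526 (wall)
  → r_1 = 5.6526
beam 2: φ=90°, α=165°
  d=(-0.9659,0.2588)  start (1,2)  tX=0.8179 tY=1.7773  stride 1/|dx|=1.0353 1/|dy|=3.8637
    cross x-line → (0,2), t=0.8179 (wall)
  → r_2 = 0.8179
beam 3: φ=180°, α=255°
  d=(-0.2588,-0.9659)  start (1,2)  tX=3.0523 tY=0.5590  stride 1/|dx|=3.8637 1/|dy|=1.0353
    cross y-line → (1,1), t=0.5590
    cross y-line → (1,0), t=1.5943 (wall)
  → r_3 = 1.5943
beam 4: φ=270°, α=345°
  d=(0.9659,-0.2588)  start (1,2)  tX=0.2174 tY=2.0864  stride 1/|dx|=1.0353 1/|dy|=3.8637
    cross x-line → (2,2), t=0.2174
    cross x-line → (3,2), t=1.2527
    cross y-line → (3,1), t=2.0864
    cross x-line → (4,1), t=2.2880
    cross x-line → (5,1), t=3.3232 (wall)
  → r_4 = 3.3232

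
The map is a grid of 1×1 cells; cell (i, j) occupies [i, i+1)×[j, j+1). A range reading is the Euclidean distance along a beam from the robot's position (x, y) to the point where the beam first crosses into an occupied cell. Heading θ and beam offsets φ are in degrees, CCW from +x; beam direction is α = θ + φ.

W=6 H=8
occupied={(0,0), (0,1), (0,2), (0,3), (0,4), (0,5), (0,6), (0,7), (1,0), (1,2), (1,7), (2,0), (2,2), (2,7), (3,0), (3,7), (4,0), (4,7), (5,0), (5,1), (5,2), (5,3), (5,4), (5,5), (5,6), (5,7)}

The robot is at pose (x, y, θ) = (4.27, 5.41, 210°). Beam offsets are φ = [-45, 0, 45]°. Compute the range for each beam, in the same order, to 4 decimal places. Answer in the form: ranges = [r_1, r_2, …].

ranges = [3.3854, 3.7759, 4.5656]

beam 1: φ=-45°, α=165°
  d=(-0.9659,0.2588)  start (4,5)  tX=0.2795 tY=2.2796  stride 1/|dx|=1.0353 1/|dy|=3.8637
    cross x-line → (3,5), t=0.2795
    cross x-line → (2,5), t=1.3148
    cross y-line → (2,6), t=2.2796
    cross x-line → (1,6), t=2.3501
    cross x-line → (0,6), t=3.3854 (wall)
  → r_1 = 3.3854
beam 2: φ=0°, α=210°
  d=(-0.8660,-0.5000)  start (4,5)  tX=0.3118 tY=0.8200  stride 1/|dx|=1.1547 1/|dy|=2.0000
    cross x-line → (3,5), t=0.3118
    cross y-line → (3,4), t=0.8200
    cross x-line → (2,4), t=1.4665
    cross x-line → (1,4), t=2.6212
    cross y-line → (1,3), t=2.8200
    cross x-line → (0,3), t=3.7759 (wall)
  → r_2 = 3.7759
beam 3: φ=45°, α=255°
  d=(-0.2588,-0.9659)  start (4,5)  tX=1.0432 tY=0.4245  stride 1/|dx|=3.8637 1/|dy|=1.0353
    cross y-line → (4,4), t=0.4245
    cross x-line → (3,4), t=1.0432
    cross y-line → (3,3), t=1.4597
    cross y-line → (3,2), t=2.4950
    cross y-line → (3,1), t=3.5303
    cross y-line → (3,0), t=4.5656 (wall)
  → r_3 = 4.5656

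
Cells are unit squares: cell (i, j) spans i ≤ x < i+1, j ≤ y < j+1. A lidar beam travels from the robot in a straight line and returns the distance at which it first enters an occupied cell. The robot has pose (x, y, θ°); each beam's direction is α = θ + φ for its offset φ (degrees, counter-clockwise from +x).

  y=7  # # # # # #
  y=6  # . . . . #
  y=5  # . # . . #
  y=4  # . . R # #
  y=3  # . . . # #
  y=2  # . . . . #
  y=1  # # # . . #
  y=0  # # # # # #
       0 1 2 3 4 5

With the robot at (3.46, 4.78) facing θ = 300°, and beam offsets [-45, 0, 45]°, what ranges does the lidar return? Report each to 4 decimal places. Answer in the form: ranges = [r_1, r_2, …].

beam 1: φ=-45°, α=255°
  cosα=-0.2588 sinα=-0.9659 | (3,4) | tMaxX 1.7773 tMaxY 0.8075 | tΔX 3.8637 tΔY 1.0353
    t=0.8075 [y] (3,3)
    t=1.7773 [x] (2,3)
    t=1.8428 [y] (2,2)
    t=2.8781 [y] (2,1) — stop
  → r_1 = 2.8781
beam 2: φ=0°, α=300°
  cosα=0.5000 sinα=-0.8660 | (3,4) | tMaxX 1.0800 tMaxY 0.9007 | tΔX 2.0000 tΔY 1.1547
    t=0.9007 [y] (3,3)
    t=1.0800 [x] (4,3) — stop
  → r_2 = 1.0800
beam 3: φ=45°, α=345°
  cosα=0.9659 sinα=-0.2588 | (3,4) | tMaxX 0.5590 tMaxY 3.0137 | tΔX 1.0353 tΔY 3.8637
    t=0.5590 [x] (4,4) — stop
  → r_3 = 0.5590

ranges = [2.8781, 1.0800, 0.5590]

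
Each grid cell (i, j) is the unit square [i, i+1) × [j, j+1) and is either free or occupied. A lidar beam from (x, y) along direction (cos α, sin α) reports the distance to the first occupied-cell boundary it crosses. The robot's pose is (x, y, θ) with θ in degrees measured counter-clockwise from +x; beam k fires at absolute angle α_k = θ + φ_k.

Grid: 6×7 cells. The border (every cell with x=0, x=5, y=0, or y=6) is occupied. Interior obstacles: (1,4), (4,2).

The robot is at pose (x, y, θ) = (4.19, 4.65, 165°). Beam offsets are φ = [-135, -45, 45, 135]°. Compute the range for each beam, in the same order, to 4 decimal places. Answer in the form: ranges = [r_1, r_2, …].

ranges = [0.9353, 1.5588, 3.6835, 1.6200]

beam 1: φ=-135°, α=30°
  cosα=0.8660 sinα=0.5000 | (4,4) | tMaxX 0.9353 tMaxY 0.7000 | tΔX 1.1547 tΔY 2.0000
    t=0.7000 [y] (4,5)
    t=0.9353 [x] (5,5) — stop
  → r_1 = 0.9353
beam 2: φ=-45°, α=120°
  cosα=-0.5000 sinα=0.8660 | (4,4) | tMaxX 0.3800 tMaxY 0.4041 | tΔX 2.0000 tΔY 1.1547
    t=0.3800 [x] (3,4)
    t=0.4041 [y] (3,5)
    t=1.5588 [y] (3,6) — stop
  → r_2 = 1.5588
beam 3: φ=45°, α=210°
  cosα=-0.8660 sinα=-0.5000 | (4,4) | tMaxX 0.2194 tMaxY 1.3000 | tΔX 1.1547 tΔY 2.0000
    t=0.2194 [x] (3,4)
    t=1.3000 [y] (3,3)
    t=1.3741 [x] (2,3)
    t=2.5288 [x] (1,3)
    t=3.3000 [y] (1,2)
    t=3.6835 [x] (0,2) — stop
  → r_3 = 3.6835
beam 4: φ=135°, α=300°
  cosα=0.5000 sinα=-0.8660 | (4,4) | tMaxX 1.6200 tMaxY 0.7506 | tΔX 2.0000 tΔY 1.1547
    t=0.7506 [y] (4,3)
    t=1.6200 [x] (5,3) — stop
  → r_4 = 1.6200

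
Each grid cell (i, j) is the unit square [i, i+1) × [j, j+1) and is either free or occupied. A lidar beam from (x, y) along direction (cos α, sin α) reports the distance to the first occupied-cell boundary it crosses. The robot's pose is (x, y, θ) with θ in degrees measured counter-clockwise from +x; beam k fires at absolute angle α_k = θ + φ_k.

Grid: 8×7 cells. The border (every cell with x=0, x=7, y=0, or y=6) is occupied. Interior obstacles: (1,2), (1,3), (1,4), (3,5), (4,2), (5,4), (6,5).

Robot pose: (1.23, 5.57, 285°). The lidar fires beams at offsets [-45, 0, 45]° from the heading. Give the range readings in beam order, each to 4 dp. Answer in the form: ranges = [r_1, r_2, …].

beam 1: φ=-45°, α=240°
  direction (-0.5000, -0.8660); cell (1,5); t to first gridline: x 0.4600, y 0.6582 (then +2.0000 / +1.1547)
    (0,5) via x @ 0.4600  # hit
  → r_1 = 0.4600
beam 2: φ=0°, α=285°
  direction (0.2588, -0.9659); cell (1,5); t to first gridline: x 2.9751, y 0.5901 (then +3.8637 / +1.0353)
    (1,4) via y @ 0.5901  # hit
  → r_2 = 0.5901
beam 3: φ=45°, α=330°
  direction (0.8660, -0.5000); cell (1,5); t to first gridline: x 0.8891, y 1.1400 (then +1.1547 / +2.0000)
    (2,5) via x @ 0.8891
    (2,4) via y @ 1.1400
    (3,4) via x @ 2.0438
    (3,3) via y @ 3.1400
    (4,3) via x @ 3.1985
    (5,3) via x @ 4.3532
    (5,2) via y @ 5.1400
    (6,2) via x @ 5.5079
    (7,2) via x @ 6.6626  # hit
  → r_3 = 6.6626

ranges = [0.4600, 0.5901, 6.6626]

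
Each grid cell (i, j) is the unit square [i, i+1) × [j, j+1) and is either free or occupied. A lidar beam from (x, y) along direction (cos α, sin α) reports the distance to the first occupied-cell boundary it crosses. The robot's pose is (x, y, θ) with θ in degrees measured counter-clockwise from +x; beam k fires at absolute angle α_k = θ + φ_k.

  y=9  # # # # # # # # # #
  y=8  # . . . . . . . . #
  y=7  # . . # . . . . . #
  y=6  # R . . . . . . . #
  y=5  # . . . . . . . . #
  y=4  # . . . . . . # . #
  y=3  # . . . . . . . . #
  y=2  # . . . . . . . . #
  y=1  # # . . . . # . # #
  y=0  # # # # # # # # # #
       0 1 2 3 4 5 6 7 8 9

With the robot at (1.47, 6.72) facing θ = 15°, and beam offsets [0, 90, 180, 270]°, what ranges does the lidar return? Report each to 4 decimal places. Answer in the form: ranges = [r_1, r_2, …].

beam 1: φ=0°, α=15°
  direction (0.9659, 0.2588); cell (1,6); t to first gridline: x 0.5487, y 1.0818 (then +1.0353 / +3.8637)
    (2,6) via x @ 0.5487
    (2,7) via y @ 1.0818
    (3,7) via x @ 1.5840  # hit
  → r_1 = 1.5840
beam 2: φ=90°, α=105°
  direction (-0.2588, 0.9659); cell (1,6); t to first gridline: x 1.8159, y 0.2899 (then +3.8637 / +1.0353)
    (1,7) via y @ 0.2899
    (1,8) via y @ 1.3252
    (0,8) via x @ 1.8159  # hit
  → r_2 = 1.8159
beam 3: φ=180°, α=195°
  direction (-0.9659, -0.2588); cell (1,6); t to first gridline: x 0.4866, y 2.7819 (then +1.0353 / +3.8637)
    (0,6) via x @ 0.4866  # hit
  → r_3 = 0.4866
beam 4: φ=270°, α=285°
  direction (0.2588, -0.9659); cell (1,6); t to first gridline: x 2.0478, y 0.7454 (then +3.8637 / +1.0353)
    (1,5) via y @ 0.7454
    (1,4) via y @ 1.7807
    (2,4) via x @ 2.0478
    (2,3) via y @ 2.8160
    (2,2) via y @ 3.8512
    (2,1) via y @ 4.8865
    (3,1) via x @ 5.9115
    (3,0) via y @ 5.9218  # hit
  → r_4 = 5.9218

ranges = [1.5840, 1.8159, 0.4866, 5.9218]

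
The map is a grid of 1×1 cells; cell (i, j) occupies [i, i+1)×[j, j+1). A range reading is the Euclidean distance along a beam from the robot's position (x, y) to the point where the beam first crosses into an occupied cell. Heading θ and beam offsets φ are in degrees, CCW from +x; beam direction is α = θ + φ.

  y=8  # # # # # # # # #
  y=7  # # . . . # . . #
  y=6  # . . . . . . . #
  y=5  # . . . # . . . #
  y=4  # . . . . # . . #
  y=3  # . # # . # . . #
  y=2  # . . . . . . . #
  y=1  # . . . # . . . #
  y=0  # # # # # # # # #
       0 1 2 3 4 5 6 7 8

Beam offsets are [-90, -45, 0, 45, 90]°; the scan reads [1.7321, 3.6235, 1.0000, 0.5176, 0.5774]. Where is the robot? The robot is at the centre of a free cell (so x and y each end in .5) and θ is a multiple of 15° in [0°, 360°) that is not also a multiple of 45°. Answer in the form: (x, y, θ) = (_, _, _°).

Enumerate (i+0.5, j+0.5, θ) over the 41 free cells and 16 admissible headings. For each, cast all 5 beams and compare to the given ranges.
  (7.5, 6.5, 105°): beam 1 = 0.5176 ≠ 1.7321 ✗
  (5.5, 5.5, 330°): beam 1 = 0.5774 ≠ 1.7321 ✗
  (6.5, 2.5, 120°): beam 2 = 5.6940 ≠ 3.6235 ✗
  …
  (7.5, 4.5, 300°): r_1=1.7321, r_2=3.6235, r_3=1.0000, r_4=0.5176, r_5=0.5774 — all match ✓
Unique over the lattice → pose = (7.5, 4.5, 300°).

(x, y, θ) = (7.5, 4.5, 300°)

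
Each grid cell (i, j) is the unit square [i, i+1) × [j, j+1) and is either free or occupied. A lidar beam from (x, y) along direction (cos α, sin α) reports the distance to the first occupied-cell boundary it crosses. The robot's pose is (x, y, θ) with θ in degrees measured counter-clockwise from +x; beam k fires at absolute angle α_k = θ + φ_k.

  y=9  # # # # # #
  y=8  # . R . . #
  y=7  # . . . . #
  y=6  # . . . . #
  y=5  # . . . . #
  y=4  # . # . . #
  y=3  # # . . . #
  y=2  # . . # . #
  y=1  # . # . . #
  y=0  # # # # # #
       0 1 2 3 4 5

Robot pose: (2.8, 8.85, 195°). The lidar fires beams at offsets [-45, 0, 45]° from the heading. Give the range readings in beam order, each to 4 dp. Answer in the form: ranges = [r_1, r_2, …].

beam 1: φ=-45°, α=150°
  dir = (cos 150°, sin 150°) = (-0.8660, 0.5000); from cell (2,8)
  next x-line at t=0.9238, next y-line at t=0.3000; Δt_x=1.1547, Δt_y=2.0000
    y: enter (2,9) at t=0.3000 ← occupied
  → r_1 = 0.3000
beam 2: φ=0°, α=195°
  dir = (cos 195°, sin 195°) = (-0.9659, -0.2588); from cell (2,8)
  next x-line at t=0.8282, next y-line at t=3.2841; Δt_x=1.0353, Δt_y=3.8637
    x: enter (1,8) at t=0.8282
    x: enter (0,8) at t=1.8635 ← occupied
  → r_2 = 1.8635
beam 3: φ=45°, α=240°
  dir = (cos 240°, sin 240°) = (-0.5000, -0.8660); from cell (2,8)
  next x-line at t=1.6000, next y-line at t=0.9815; Δt_x=2.0000, Δt_y=1.1547
    y: enter (2,7) at t=0.9815
    x: enter (1,7) at t=1.6000
    y: enter (1,6) at t=2.1362
    y: enter (1,5) at t=3.2909
    x: enter (0,5) at t=3.6000 ← occupied
  → r_3 = 3.6000

ranges = [0.3000, 1.8635, 3.6000]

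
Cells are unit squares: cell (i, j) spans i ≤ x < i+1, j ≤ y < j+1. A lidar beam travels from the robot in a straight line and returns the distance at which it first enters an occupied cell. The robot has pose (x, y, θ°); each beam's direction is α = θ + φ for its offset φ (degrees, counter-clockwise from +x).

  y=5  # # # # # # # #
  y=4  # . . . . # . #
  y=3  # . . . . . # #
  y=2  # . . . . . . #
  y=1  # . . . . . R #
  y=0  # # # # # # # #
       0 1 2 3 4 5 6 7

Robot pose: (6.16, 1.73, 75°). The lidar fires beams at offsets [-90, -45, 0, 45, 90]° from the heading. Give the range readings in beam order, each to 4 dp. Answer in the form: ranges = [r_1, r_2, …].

ranges = [0.8696, 0.9699, 1.3148, 3.7759, 5.3420]

beam 1: φ=-90°, α=345°
  d=(0.9659,-0.2588)  start (6,1)  tX=0.8696 tY=2.8205  stride 1/|dx|=1.0353 1/|dy|=3.8637
    cross x-line → (7,1), t=0.8696 (wall)
  → r_1 = 0.8696
beam 2: φ=-45°, α=30°
  d=(0.8660,0.5000)  start (6,1)  tX=0.9699 tY=0.5400  stride 1/|dx|=1.1547 1/|dy|=2.0000
    cross y-line → (6,2), t=0.5400
    cross x-line → (7,2), t=0.9699 (wall)
  → r_2 = 0.9699
beam 3: φ=0°, α=75°
  d=(0.2588,0.9659)  start (6,1)  tX=3.2455 tY=0.2795  stride 1/|dx|=3.8637 1/|dy|=1.0353
    cross y-line → (6,2), t=0.2795
    cross y-line → (6,3), t=1.3148 (wall)
  → r_3 = 1.3148
beam 4: φ=45°, α=120°
  d=(-0.5000,0.8660)  start (6,1)  tX=0.3200 tY=0.3118  stride 1/|dx|=2.0000 1/|dy|=1.1547
    cross y-line → (6,2), t=0.3118
    cross x-line → (5,2), t=0.3200
    cross y-line → (5,3), t=1.4665
    cross x-line → (4,3), t=2.3200
    cross y-line → (4,4), t=2.6212
    cross y-line → (4,5), t=3.7759 (wall)
  → r_4 = 3.7759
beam 5: φ=90°, α=165°
  d=(-0.9659,0.2588)  start (6,1)  tX=0.1656 tY=1.0432  stride 1/|dx|=1.0353 1/|dy|=3.8637
    cross x-line → (5,1), t=0.1656
    cross y-line → (5,2), t=1.0432
    cross x-line → (4,2), t=1.2009
    cross x-line → (3,2), t=2.2362
    cross x-line → (2,2), t=3.2715
    cross x-line → (1,2), t=4.3067
    cross y-line → (1,3), t=4.9069
    cross x-line → (0,3), t=5.3420 (wall)
  → r_5 = 5.3420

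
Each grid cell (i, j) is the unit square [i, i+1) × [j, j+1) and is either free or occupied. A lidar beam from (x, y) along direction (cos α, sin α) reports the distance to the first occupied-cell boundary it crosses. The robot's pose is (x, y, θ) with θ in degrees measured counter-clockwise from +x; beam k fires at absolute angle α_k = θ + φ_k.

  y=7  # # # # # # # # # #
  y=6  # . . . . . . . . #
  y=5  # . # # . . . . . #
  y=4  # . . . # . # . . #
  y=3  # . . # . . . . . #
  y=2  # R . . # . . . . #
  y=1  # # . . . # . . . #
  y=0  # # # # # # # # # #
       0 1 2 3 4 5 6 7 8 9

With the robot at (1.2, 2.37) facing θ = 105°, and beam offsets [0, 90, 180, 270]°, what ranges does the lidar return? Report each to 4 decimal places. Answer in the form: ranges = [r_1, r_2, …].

ranges = [0.7727, 0.2071, 0.3831, 2.4341]

beam 1: φ=0°, α=105°
  cosα=-0.2588 sinα=0.9659 | (1,2) | tMaxX 0.7727 tMaxY 0.6522 | tΔX 3.8637 tΔY 1.0353
    t=0.6522 [y] (1,3)
    t=0.7727 [x] (0,3) — stop
  → r_1 = 0.7727
beam 2: φ=90°, α=195°
  cosα=-0.9659 sinα=-0.2588 | (1,2) | tMaxX 0.2071 tMaxY 1.4296 | tΔX 1.0353 tΔY 3.8637
    t=0.2071 [x] (0,2) — stop
  → r_2 = 0.2071
beam 3: φ=180°, α=285°
  cosα=0.2588 sinα=-0.9659 | (1,2) | tMaxX 3.0910 tMaxY 0.3831 | tΔX 3.8637 tΔY 1.0353
    t=0.3831 [y] (1,1) — stop
  → r_3 = 0.3831
beam 4: φ=270°, α=15°
  cosα=0.9659 sinα=0.2588 | (1,2) | tMaxX 0.8282 tMaxY 2.4341 | tΔX 1.0353 tΔY 3.8637
    t=0.8282 [x] (2,2)
    t=1.8635 [x] (3,2)
    t=2.4341 [y] (3,3) — stop
  → r_4 = 2.4341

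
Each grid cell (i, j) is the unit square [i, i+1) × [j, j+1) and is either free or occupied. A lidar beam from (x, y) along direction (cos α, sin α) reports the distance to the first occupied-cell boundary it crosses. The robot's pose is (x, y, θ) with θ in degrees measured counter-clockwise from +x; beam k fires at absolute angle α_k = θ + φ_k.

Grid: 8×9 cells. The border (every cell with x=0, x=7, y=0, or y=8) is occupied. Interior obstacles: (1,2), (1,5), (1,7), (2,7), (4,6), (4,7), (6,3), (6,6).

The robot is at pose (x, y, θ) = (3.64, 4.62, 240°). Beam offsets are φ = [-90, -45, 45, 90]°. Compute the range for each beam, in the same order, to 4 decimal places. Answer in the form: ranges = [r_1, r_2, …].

beam 1: φ=-90°, α=150°
  dir = (cos 150°, sin 150°) = (-0.8660, 0.5000); from cell (3,4)
  next x-line at t=0.7390, next y-line at t=0.7600; Δt_x=1.1547, Δt_y=2.0000
    x: enter (2,4) at t=0.7390
    y: enter (2,5) at t=0.7600
    x: enter (1,5) at t=1.8937 ← occupied
  → r_1 = 1.8937
beam 2: φ=-45°, α=195°
  dir = (cos 195°, sin 195°) = (-0.9659, -0.2588); from cell (3,4)
  next x-line at t=0.6626, next y-line at t=2.3955; Δt_x=1.0353, Δt_y=3.8637
    x: enter (2,4) at t=0.6626
    x: enter (1,4) at t=1.6979
    y: enter (1,3) at t=2.3955
    x: enter (0,3) at t=2.7331 ← occupied
  → r_2 = 2.7331
beam 3: φ=45°, α=285°
  dir = (cos 285°, sin 285°) = (0.2588, -0.9659); from cell (3,4)
  next x-line at t=1.3909, next y-line at t=0.6419; Δt_x=3.8637, Δt_y=1.0353
    y: enter (3,3) at t=0.6419
    x: enter (4,3) at t=1.3909
    y: enter (4,2) at t=1.6771
    y: enter (4,1) at t=2.7124
    y: enter (4,0) at t=3.7477 ← occupied
  → r_3 = 3.7477
beam 4: φ=90°, α=330°
  dir = (cos 330°, sin 330°) = (0.8660, -0.5000); from cell (3,4)
  next x-line at t=0.4157, next y-line at t=1.2400; Δt_x=1.1547, Δt_y=2.0000
    x: enter (4,4) at t=0.4157
    y: enter (4,3) at t=1.2400
    x: enter (5,3) at t=1.5704
    x: enter (6,3) at t=2.7251 ← occupied
  → r_4 = 2.7251

ranges = [1.8937, 2.7331, 3.7477, 2.7251]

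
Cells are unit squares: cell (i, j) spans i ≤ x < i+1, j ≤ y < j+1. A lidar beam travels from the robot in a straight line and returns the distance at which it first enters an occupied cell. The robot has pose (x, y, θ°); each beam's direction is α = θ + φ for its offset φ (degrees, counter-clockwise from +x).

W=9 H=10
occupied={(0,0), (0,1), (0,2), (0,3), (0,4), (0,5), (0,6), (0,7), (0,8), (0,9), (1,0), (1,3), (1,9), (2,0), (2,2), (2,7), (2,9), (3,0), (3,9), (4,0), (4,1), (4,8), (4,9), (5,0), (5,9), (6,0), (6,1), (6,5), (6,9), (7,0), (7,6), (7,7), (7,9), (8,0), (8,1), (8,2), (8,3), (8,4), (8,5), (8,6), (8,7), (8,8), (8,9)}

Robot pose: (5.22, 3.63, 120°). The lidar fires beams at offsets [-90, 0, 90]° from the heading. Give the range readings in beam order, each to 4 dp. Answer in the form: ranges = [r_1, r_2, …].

ranges = [3.2101, 4.4400, 2.5634]

beam 1: φ=-90°, α=30°
  cosα=0.8660 sinα=0.5000 | (5,3) | tMaxX 0.9007 tMaxY 0.7400 | tΔX 1.1547 tΔY 2.0000
    t=0.7400 [y] (5,4)
    t=0.9007 [x] (6,4)
    t=2.0554 [x] (7,4)
    t=2.7400 [y] (7,5)
    t=3.2101 [x] (8,5) — stop
  → r_1 = 3.2101
beam 2: φ=0°, α=120°
  cosα=-0.5000 sinα=0.8660 | (5,3) | tMaxX 0.4400 tMaxY 0.4272 | tΔX 2.0000 tΔY 1.1547
    t=0.4272 [y] (5,4)
    t=0.4400 [x] (4,4)
    t=1.5819 [y] (4,5)
    t=2.4400 [x] (3,5)
    t=2.7366 [y] (3,6)
    t=3.8913 [y] (3,7)
    t=4.4400 [x] (2,7) — stop
  → r_2 = 4.4400
beam 3: φ=90°, α=210°
  cosα=-0.8660 sinα=-0.5000 | (5,3) | tMaxX 0.2540 tMaxY 1.2600 | tΔX 1.1547 tΔY 2.0000
    t=0.2540 [x] (4,3)
    t=1.2600 [y] (4,2)
    t=1.4087 [x] (3,2)
    t=2.5634 [x] (2,2) — stop
  → r_3 = 2.5634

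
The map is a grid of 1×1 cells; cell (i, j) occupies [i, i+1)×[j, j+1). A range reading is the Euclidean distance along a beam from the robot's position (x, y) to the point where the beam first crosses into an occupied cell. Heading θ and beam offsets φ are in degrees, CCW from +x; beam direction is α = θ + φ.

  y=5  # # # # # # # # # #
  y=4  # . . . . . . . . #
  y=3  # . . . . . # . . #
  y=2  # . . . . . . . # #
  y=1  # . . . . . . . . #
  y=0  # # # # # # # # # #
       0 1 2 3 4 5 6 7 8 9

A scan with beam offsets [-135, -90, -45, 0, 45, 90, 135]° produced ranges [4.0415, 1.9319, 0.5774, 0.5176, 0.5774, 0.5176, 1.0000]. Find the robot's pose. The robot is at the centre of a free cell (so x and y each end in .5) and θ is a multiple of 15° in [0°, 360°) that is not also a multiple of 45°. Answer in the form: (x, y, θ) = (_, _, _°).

(x, y, θ) = (1.5, 1.5, 195°)

Candidates: 30 free-cell centres × 16 headings = 480 poses. Raycast each; keep the one whose scan matches to 4 dp.
  (8.5, 1.5, 60°): beam 1 = 0.5176 ≠ 4.0415 ✗
  (5.5, 1.5, 240°): beam 1 = 3.6235 ≠ 4.0415 ✗
  (2.5, 1.5, 300°): beam 1 = 1.5529 ≠ 4.0415 ✗
  (1.5, 2.5, 165°): beam 1 = 5.0000 ≠ 4.0415 ✗
  …
  (1.5, 1.5, 195°): r_1=4.0415, r_2=1.9319, r_3=0.5774, r_4=0.5176, r_5=0.5774, r_6=0.5176, r_7=1.0000 — all match ✓
No second candidate reproduces the full scan.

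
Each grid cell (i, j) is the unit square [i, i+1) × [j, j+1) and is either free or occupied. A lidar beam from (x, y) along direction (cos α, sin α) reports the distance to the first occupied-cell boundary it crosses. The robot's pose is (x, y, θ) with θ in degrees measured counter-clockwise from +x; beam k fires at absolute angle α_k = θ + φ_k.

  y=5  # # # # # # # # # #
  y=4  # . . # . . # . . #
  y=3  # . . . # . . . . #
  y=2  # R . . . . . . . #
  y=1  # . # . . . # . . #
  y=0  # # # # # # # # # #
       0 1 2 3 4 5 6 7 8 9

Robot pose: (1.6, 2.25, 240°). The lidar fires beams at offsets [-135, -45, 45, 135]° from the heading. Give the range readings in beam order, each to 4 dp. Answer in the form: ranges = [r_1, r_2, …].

ranges = [2.3182, 0.6212, 1.2941, 2.8978]

beam 1: φ=-135°, α=105°
  direction (-0.2588, 0.9659); cell (1,2); t to first gridline: x 2.3182, y 0.7765 (then +3.8637 / +1.0353)
    (1,3) via y @ 0.7765
    (1,4) via y @ 1.8117
    (0,4) via x @ 2.3182  # hit
  → r_1 = 2.3182
beam 2: φ=-45°, α=195°
  direction (-0.9659, -0.2588); cell (1,2); t to first gridline: x 0.6212, y 0.9659 (then +1.0353 / +3.8637)
    (0,2) via x @ 0.6212  # hit
  → r_2 = 0.6212
beam 3: φ=45°, α=285°
  direction (0.2588, -0.9659); cell (1,2); t to first gridline: x 1.5455, y 0.2588 (then +3.8637 / +1.0353)
    (1,1) via y @ 0.2588
    (1,0) via y @ 1.2941  # hit
  → r_3 = 1.2941
beam 4: φ=135°, α=15°
  direction (0.9659, 0.2588); cell (1,2); t to first gridline: x 0.4141, y 2.8978 (then +1.0353 / +3.8637)
    (2,2) via x @ 0.4141
    (3,2) via x @ 1.4494
    (4,2) via x @ 2.4847
    (4,3) via y @ 2.8978  # hit
  → r_4 = 2.8978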